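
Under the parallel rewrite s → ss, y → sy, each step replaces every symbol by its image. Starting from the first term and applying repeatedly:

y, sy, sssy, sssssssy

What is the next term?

sssssssssssssssy

Expanding sssssssy: s→ss, s→ss, s→ss, s→ss, s→ss, s→ss, s→ss, y→sy. Concatenated: ss ss ss ss ss ss ss sy.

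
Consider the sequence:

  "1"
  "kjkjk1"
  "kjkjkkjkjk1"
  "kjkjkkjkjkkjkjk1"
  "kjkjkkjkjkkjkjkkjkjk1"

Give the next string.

Every step adds kjkjk at the front: s(k+1) = kjkjk·s(k).
So the next term is kjkjk·kjkjkkjkjkkjkjkkjkjk1.

kjkjkkjkjkkjkjkkjkjkkjkjk1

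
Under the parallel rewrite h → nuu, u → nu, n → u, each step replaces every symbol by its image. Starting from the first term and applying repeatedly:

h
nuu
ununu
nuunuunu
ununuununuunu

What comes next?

Applying the rule to each of the 13 symbols of ununuununuunu gives the pieces nu u nu u nu nu u nu u nu nu u nu, which concatenate to the answer.

nuunuununuunuununuunu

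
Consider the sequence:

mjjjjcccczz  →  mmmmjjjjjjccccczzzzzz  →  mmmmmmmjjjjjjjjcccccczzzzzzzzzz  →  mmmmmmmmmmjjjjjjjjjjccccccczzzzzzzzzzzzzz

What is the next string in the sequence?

Reading off run lengths: m runs 1, 4, 7, 10; j runs 4, 6, 8, 10; c runs 4, 5, 6, 7; z runs 2, 6, 10, 14 — each is linear in n (n = 1, 2, …).
Setting n = 5 gives 13, 12, 8, 18 characters in each block.

mmmmmmmmmmmmmjjjjjjjjjjjjcccccccczzzzzzzzzzzzzzzzzz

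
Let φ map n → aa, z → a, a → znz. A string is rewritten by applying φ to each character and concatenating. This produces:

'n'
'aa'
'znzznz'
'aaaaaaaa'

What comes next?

Rewriting each symbol of aaaaaaaa: a→znz, a→znz, a→znz, a→znz, a→znz, a→znz, a→znz, a→znz, which concatenates to znz znz znz znz znz znz znz znz.

znzznzznzznzznzznzznzznz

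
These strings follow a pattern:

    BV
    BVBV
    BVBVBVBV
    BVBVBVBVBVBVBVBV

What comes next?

BVBVBVBVBVBVBVBVBVBVBVBVBVBVBVBV

s(k+1) = s(k)·s(k) — each term doubles the last.
One more doubling of BVBVBVBVBVBVBVBV gives the answer.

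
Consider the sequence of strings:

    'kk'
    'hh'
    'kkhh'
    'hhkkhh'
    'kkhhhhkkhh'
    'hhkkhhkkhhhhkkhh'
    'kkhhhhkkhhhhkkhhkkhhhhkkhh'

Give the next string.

From term 3 onward, concatenate the second-to-last term with the last: kk·hh = kkhh, hh·kkhh = hhkkhh, …
The next term joins hhkkhhkkhhhhkkhh and kkhhhhkkhhhhkkhhkkhhhhkkhh.

hhkkhhkkhhhhkkhhkkhhhhkkhhhhkkhhkkhhhhkkhh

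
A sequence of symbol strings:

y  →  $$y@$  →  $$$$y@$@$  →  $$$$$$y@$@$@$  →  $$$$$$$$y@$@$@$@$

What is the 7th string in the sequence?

$$$$$$$$$$$$y@$@$@$@$@$@$

Every step adds $$ to the front and @$ to the end of the previous string.
From $$$$$$$$y@$@$@$@$, 2 further steps: $$$$$$$$y@$@$@$@$ → $$$$$$$$$$y@$@$@$@$@$ → (answer).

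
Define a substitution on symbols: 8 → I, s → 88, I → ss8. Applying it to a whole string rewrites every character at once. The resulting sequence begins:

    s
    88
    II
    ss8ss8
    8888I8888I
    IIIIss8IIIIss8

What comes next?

ss8ss8ss8ss88888Iss8ss8ss8ss88888I

Replace each of the 14 characters of IIIIss8IIIIss8 in place — ss8 ss8 ss8 ss8 88 88 I ss8 ss8 ss8 ss8 88 88 I — and concatenate.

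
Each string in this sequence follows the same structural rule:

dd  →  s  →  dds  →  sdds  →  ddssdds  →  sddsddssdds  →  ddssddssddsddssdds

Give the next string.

sddsddssddsddssddssddsddssdds

From term 3 onward, concatenate the second-to-last term with the last: dd·s = dds, s·dds = sdds, …
So term 8 is sddsddssdds·ddssddssddsddssdds.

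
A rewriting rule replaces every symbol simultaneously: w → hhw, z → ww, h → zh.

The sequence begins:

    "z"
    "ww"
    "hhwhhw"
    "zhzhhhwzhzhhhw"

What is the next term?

Rewriting the 14 symbols of zhzhhhwzhzhhhw one by one yields ww zh ww zh zh zh hhw ww zh ww zh zh zh hhw; concatenated:

wwzhwwzhzhzhhhwwwzhwwzhzhzhhhw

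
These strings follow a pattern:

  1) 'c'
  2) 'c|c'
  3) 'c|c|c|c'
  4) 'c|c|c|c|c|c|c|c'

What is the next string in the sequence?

Every step duplicates the string with '|' between the halves.
Doubling c|c|c|c|c|c|c|c with '|' between the halves:

c|c|c|c|c|c|c|c|c|c|c|c|c|c|c|c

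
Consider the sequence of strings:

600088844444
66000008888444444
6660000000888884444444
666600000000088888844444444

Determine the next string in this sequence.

66666000000000008888888444444444

Each string has the form 6^{n-1} 0^{2n-1} 8^{n+1} 4^{n+3}, where the shown terms are n = 2, 3, 4, 5.
Setting n = 6 gives 5, 11, 7, 9 characters in each block.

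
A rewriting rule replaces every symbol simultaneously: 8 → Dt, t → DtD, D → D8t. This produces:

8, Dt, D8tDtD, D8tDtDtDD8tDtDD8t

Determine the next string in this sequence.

φ(D8tDtDtDD8tDtDD8t) expands symbol-by-symbol to D8t Dt DtD D8t DtD D8t DtD D8t D8t Dt DtD D8t DtD D8t D8t Dt DtD; joining the 17 pieces gives the next term.

D8tDtDtDD8tDtDD8tDtDD8tD8tDtDtDD8tDtDD8tD8tDtDtD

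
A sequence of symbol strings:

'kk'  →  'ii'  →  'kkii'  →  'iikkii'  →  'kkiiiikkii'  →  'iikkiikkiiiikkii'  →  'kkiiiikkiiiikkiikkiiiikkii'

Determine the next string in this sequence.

iikkiikkiiiikkiikkiiiikkiiiikkiikkiiiikkii

From term 3 onward, concatenate the second-to-last term with the last: kk·ii = kkii, ii·kkii = iikkii, …
The next term joins iikkiikkiiiikkii and kkiiiikkiiiikkiikkiiiikkii.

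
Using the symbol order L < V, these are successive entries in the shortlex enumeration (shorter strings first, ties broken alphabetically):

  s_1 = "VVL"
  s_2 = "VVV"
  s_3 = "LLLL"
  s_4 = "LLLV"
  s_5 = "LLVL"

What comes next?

LLVV

Treat LLVL as a base-2 numeral over the given alphabet and add one, carrying through any trailing V's.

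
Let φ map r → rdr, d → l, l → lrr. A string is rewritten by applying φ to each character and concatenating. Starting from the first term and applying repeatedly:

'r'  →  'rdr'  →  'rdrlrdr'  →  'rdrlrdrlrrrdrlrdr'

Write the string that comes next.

φ(rdrlrdrlrrrdrlrdr) expands symbol-by-symbol to rdr l rdr lrr rdr l rdr lrr rdr rdr rdr l rdr lrr rdr l rdr; joining the 17 pieces gives the next term.

rdrlrdrlrrrdrlrdrlrrrdrrdrrdrlrdrlrrrdrlrdr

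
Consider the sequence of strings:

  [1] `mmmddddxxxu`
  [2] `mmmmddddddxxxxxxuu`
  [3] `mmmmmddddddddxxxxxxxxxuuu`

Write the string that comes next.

The n-th term is n+2 m's then 2n+2 d's then 3n x's then n u's (n = 1, 2, …).
Setting n = 4 gives 6, 10, 12, 4 characters in each block.

mmmmmmddddddddddxxxxxxxxxxxxuuuu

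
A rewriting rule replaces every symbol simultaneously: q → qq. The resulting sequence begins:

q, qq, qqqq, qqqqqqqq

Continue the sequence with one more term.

qqqqqqqqqqqqqqqq

Apply φ to qqqqqqqq symbol by symbol: q→qq, q→qq, q→qq, q→qq, q→qq, q→qq, q→qq, q→qq; joined: qq qq qq qq qq qq qq qq.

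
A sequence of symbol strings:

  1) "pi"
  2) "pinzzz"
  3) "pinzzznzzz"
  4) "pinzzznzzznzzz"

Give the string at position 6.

The strings grow by a fixed suffix nzzz each time.
From pinzzznzzznzzz, 2 further steps: pinzzznzzznzzz → pinzzznzzznzzznzzz → (answer).

pinzzznzzznzzznzzznzzz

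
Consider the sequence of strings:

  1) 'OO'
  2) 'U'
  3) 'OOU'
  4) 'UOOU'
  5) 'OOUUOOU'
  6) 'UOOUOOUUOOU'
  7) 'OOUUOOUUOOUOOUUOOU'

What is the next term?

Each term (from the third on) is the two preceding terms concatenated in order: term 3 = OO·U = OOU.
The next term joins UOOUOOUUOOU and OOUUOOUUOOUOOUUOOU.

UOOUOOUUOOUOOUUOOUUOOUOOUUOOU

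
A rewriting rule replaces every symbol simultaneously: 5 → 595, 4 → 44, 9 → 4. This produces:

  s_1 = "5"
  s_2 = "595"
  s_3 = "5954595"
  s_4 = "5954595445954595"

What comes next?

φ(5954595445954595) expands symbol-by-symbol to 595 4 595 44 595 4 595 44 44 595 4 595 44 595 4 595; joining the 16 pieces gives the next term.

595459544595459544445954595445954595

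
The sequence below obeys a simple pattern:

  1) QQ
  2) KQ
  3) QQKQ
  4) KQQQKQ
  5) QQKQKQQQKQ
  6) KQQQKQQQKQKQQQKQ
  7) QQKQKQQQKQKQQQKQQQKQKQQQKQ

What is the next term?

This is a Fibonacci-style word recurrence s(k) = s(k−2)·s(k−1): e.g. QQ·KQ = QQKQ.
So term 8 is KQQQKQQQKQKQQQKQ·QQKQKQQQKQKQQQKQQQKQKQQQKQ.

KQQQKQQQKQKQQQKQQQKQKQQQKQKQQQKQQQKQKQQQKQ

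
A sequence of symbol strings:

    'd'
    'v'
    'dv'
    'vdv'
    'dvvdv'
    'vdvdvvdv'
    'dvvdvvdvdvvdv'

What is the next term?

From term 3 onward, concatenate the second-to-last term with the last: d·v = dv, v·dv = vdv, …
So term 8 is vdvdvvdv·dvvdvvdvdvvdv.

vdvdvvdvdvvdvvdvdvvdv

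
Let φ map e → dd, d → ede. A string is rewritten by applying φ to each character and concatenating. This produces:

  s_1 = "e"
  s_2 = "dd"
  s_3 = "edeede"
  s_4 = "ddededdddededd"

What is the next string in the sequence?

Replace each of the 14 characters of ddededdddededd in place — ede ede dd ede dd ede ede ede ede dd ede dd ede ede — and concatenate.

edeededdededdedeedeedeededdededdedeede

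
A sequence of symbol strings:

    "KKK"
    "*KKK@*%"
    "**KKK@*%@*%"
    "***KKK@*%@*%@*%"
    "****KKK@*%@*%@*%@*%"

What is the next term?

Each term wraps the previous one in * on the left and @*% on the right.
So the next term is *·****KKK@*%@*%@*%@*%·@*%.

*****KKK@*%@*%@*%@*%@*%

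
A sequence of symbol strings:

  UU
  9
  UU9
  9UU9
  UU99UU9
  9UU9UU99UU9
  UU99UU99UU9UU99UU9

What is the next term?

9UU9UU99UU9UU99UU99UU9UU99UU9

From term 3 onward, concatenate the second-to-last term with the last: UU·9 = UU9, 9·UU9 = 9UU9, …
Continuing: 9UU9UU99UU9 · UU99UU99UU9UU99UU9 gives term 8.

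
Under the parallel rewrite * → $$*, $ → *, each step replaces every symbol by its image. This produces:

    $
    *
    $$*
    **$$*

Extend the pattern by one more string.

Rewriting each symbol of **$$*: *→$$*, *→$$*, $→*, $→*, *→$$*, which concatenates to $$* $$* * * $$*.

$$*$$***$$*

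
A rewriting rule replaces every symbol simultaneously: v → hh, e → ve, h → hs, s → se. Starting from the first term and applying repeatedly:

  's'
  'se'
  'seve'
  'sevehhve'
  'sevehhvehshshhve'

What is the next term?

Applying the rule to each of the 16 symbols of sevehhvehshshhve gives the pieces se ve hh ve hs hs hh ve hs se hs se hs hs hh ve, which concatenate to the answer.

sevehhvehshshhvehssehssehshshhve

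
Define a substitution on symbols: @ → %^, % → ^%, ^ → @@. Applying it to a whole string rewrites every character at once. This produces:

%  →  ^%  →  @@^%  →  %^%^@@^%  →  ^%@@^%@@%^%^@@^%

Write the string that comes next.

Applying the rule to each of the 16 symbols of ^%@@^%@@%^%^@@^% gives the pieces @@ ^% %^ %^ @@ ^% %^ %^ ^% @@ ^% @@ %^ %^ @@ ^%, which concatenate to the answer.

@@^%%^%^@@^%%^%^^%@@^%@@%^%^@@^%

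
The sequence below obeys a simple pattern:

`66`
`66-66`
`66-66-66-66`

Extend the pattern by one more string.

66-66-66-66-66-66-66-66

Each string is two copies of the previous one joined by '-'.
One more doubling of 66-66-66-66 gives the answer.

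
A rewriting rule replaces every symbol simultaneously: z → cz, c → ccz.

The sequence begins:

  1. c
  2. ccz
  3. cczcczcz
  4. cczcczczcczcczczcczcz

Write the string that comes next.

Replace each of the 21 characters of cczcczczcczcczczcczcz in place — ccz ccz cz ccz ccz cz ccz cz ccz ccz cz ccz ccz cz ccz cz ccz ccz cz ccz cz — and concatenate.

cczcczczcczcczczcczczcczcczczcczcczczcczczcczcczczcczcz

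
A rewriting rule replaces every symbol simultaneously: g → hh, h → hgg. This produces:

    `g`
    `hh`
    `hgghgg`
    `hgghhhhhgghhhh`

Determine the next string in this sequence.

Rewriting the 14 symbols of hgghhhhhgghhhh one by one yields hgg hh hh hgg hgg hgg hgg hgg hh hh hgg hgg hgg hgg; concatenated:

hgghhhhhgghgghgghgghgghhhhhgghgghgghgg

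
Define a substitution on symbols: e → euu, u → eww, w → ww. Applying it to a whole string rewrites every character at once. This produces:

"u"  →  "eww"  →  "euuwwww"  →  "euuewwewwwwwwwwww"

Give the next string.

Rewriting the 17 symbols of euuewwewwwwwwwwww one by one yields euu eww eww euu ww ww euu ww ww ww ww ww ww ww ww ww ww; concatenated:

euuewwewweuuwwwweuuwwwwwwwwwwwwwwwwwwww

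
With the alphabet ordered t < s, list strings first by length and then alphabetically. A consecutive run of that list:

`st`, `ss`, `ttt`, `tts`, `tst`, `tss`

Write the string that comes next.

Treat tss as a base-2 numeral over the given alphabet and add one, carrying through any trailing s's.

stt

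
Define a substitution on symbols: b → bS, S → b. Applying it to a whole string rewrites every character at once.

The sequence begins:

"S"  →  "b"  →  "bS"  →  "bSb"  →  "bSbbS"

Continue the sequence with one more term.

bSbbSbSb

Rewriting each symbol of bSbbS: b→bS, S→b, b→bS, b→bS, S→b, which concatenates to bS b bS bS b.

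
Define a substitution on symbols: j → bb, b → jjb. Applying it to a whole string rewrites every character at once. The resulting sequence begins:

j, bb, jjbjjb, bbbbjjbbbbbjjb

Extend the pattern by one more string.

jjbjjbjjbjjbbbbbjjbjjbjjbjjbjjbbbbbjjb

Replace each of the 14 characters of bbbbjjbbbbbjjb in place — jjb jjb jjb jjb bb bb jjb jjb jjb jjb jjb bb bb jjb — and concatenate.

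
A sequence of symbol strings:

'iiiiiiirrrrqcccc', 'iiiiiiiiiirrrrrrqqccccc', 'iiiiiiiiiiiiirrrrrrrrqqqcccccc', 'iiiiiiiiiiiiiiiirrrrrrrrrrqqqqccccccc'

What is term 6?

Term n consists of 3n+1 i's, followed by 2n r's, followed by n-1 q's, followed by n+2 c's, where the shown terms are n = 2, 3, 4, 5.
For term 6, n = 7, so the run lengths are 22, 14, 6, 9.

iiiiiiiiiiiiiiiiiiiiiirrrrrrrrrrrrrrqqqqqqccccccccc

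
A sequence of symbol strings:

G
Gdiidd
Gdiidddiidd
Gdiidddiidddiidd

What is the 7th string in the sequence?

Gdiidddiidddiidddiidddiidddiidd

Every step adds diidd to the end: s(k+1) = s(k)·diidd.
From Gdiidddiidddiidd, 3 further steps: Gdiidddiidddiidd → Gdiidddiidddiidddiidd → Gdiidddiidddiidddiidddiidd → (answer).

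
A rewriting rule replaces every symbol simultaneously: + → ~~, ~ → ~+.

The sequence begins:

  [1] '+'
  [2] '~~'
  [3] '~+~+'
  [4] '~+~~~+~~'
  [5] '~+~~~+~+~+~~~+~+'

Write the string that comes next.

Rewriting the 16 symbols of ~+~~~+~+~+~~~+~+ one by one yields ~+ ~~ ~+ ~+ ~+ ~~ ~+ ~~ ~+ ~~ ~+ ~+ ~+ ~~ ~+ ~~; concatenated:

~+~~~+~+~+~~~+~~~+~~~+~+~+~~~+~~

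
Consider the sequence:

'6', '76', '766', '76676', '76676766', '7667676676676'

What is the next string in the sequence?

766767667667676676766

Each term (from the third on) is the previous term followed by the one before it: term 3 = 76·6 = 766.
The next term joins 7667676676676 and 76676766.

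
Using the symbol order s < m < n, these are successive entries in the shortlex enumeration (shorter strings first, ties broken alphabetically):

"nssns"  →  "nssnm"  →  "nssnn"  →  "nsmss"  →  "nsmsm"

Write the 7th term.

Stepping forward 2 times from nsmsm: nsmsm → nsmsn, then the target.

nsmms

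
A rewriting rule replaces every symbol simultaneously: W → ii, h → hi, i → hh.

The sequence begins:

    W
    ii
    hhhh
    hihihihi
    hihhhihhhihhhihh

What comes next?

hihhhihihihhhihihihhhihihihhhihi

Applying the rule to each of the 16 symbols of hihhhihhhihhhihh gives the pieces hi hh hi hi hi hh hi hi hi hh hi hi hi hh hi hi, which concatenate to the answer.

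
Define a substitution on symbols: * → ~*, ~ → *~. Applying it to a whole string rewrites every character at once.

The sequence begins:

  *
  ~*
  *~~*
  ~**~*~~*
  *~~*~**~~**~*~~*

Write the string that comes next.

Applying the rule to each of the 16 symbols of *~~*~**~~**~*~~* gives the pieces ~* *~ *~ ~* *~ ~* ~* *~ *~ ~* ~* *~ ~* *~ *~ ~*, which concatenate to the answer.

~**~*~~**~~*~**~*~~*~**~~**~*~~*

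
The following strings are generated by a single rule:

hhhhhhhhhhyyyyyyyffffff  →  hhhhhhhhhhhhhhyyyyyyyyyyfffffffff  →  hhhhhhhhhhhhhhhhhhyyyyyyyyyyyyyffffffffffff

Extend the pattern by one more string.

hhhhhhhhhhhhhhhhhhhhhhyyyyyyyyyyyyyyyyfffffffffffffff

Each string has the form h^{4n+2} y^{3n+1} f^{3n}, where the shown terms are n = 2, 3, 4.
Setting n = 5 gives 22, 16, 15 characters in each block.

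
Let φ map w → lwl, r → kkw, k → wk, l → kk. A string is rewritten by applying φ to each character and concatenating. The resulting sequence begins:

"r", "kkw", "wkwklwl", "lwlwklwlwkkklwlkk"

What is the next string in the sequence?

Rewriting the 17 symbols of lwlwklwlwkkklwlkk one by one yields kk lwl kk lwl wk kk lwl kk lwl wk wk wk kk lwl kk wk wk; concatenated:

kklwlkklwlwkkklwlkklwlwkwkwkkklwlkkwkwk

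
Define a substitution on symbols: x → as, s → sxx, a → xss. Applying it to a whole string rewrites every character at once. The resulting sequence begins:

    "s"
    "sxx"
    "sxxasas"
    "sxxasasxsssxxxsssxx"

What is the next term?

Rewriting the 19 symbols of sxxasasxsssxxxsssxx one by one yields sxx as as xss sxx xss sxx as sxx sxx sxx as as as sxx sxx sxx as as; concatenated:

sxxasasxsssxxxsssxxassxxsxxsxxasasassxxsxxsxxasas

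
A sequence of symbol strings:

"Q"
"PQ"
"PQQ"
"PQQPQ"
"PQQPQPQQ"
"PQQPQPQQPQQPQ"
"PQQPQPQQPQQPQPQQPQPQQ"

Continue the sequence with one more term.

PQQPQPQQPQQPQPQQPQPQQPQQPQPQQPQQPQ

From term 3 onward, concatenate the last term with the second-to-last: PQ·Q = PQQ, PQQ·PQ = PQQPQ, …
So term 8 is PQQPQPQQPQQPQPQQPQPQQ·PQQPQPQQPQQPQ.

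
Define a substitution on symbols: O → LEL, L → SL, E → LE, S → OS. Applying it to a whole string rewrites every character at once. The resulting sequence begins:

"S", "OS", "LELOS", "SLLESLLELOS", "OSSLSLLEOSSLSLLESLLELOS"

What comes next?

LELOSOSSLOSSLSLLELELOSOSSLOSSLSLLEOSSLSLLESLLELOS

Replace each of the 23 characters of OSSLSLLEOSSLSLLESLLELOS in place — LEL OS OS SL OS SL SL LE LEL OS OS SL OS SL SL LE OS SL SL LE SL LEL OS — and concatenate.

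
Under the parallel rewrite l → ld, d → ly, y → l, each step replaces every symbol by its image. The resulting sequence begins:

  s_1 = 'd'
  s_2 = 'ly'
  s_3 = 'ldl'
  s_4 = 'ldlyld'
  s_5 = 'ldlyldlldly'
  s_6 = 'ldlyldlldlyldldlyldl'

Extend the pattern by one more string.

Rewriting the 20 symbols of ldlyldlldlyldldlyldl one by one yields ld ly ld l ld ly ld ld ly ld l ld ly ld ly ld l ld ly ld; concatenated:

ldlyldlldlyldldlyldlldlyldlyldlldlyld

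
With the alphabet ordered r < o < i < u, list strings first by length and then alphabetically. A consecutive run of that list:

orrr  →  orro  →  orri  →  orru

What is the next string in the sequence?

oror

The successor of orru increments the rightmost position that isn't already u and resets every position after it to r.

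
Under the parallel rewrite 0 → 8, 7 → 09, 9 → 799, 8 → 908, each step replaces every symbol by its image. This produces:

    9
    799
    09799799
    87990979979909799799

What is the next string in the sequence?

φ(87990979979909799799) expands symbol-by-symbol to 908 09 799 799 8 799 09 799 799 09 799 799 8 799 09 799 799 09 799 799; joining the 20 pieces gives the next term.

908097997998799097997990979979987990979979909799799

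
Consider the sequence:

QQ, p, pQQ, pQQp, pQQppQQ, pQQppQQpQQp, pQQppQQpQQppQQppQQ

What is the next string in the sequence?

pQQppQQpQQppQQppQQpQQppQQpQQp

From term 3 onward, concatenate the last term with the second-to-last: p·QQ = pQQ, pQQ·p = pQQp, …
The next term joins pQQppQQpQQppQQppQQ and pQQppQQpQQp.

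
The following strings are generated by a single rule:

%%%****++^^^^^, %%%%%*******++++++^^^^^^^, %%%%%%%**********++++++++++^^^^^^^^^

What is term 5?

Reading off run lengths: % runs 3, 5, 7; * runs 4, 7, 10; + runs 2, 6, 10; ^ runs 5, 7, 9 — each is linear in n (n = 1, 2, …).
For term 5, n = 5, so the run lengths are 11, 16, 18, 13.

%%%%%%%%%%%****************++++++++++++++++++^^^^^^^^^^^^^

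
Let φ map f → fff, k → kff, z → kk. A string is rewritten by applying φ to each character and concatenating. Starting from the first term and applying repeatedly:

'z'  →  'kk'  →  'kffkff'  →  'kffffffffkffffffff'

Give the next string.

kffffffffffffffffffffffffffkffffffffffffffffffffffffff

Applying the rule to each of the 18 symbols of kffffffffkffffffff gives the pieces kff fff fff fff fff fff fff fff fff kff fff fff fff fff fff fff fff fff, which concatenate to the answer.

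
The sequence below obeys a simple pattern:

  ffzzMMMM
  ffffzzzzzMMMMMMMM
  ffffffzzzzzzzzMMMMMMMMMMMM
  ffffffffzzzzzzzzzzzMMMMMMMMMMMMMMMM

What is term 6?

ffffffffffffzzzzzzzzzzzzzzzzzMMMMMMMMMMMMMMMMMMMMMMMM

Reading off run lengths: f runs 2, 4, 6, 8; z runs 2, 5, 8, 11; M runs 4, 8, 12, 16 — each is linear in n (n = 1, 2, …).
Setting n = 6 gives 12, 17, 24 characters in each block.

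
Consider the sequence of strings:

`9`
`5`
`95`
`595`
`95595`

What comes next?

This is a Fibonacci-style word recurrence s(k) = s(k−2)·s(k−1): e.g. 9·5 = 95.
So term 6 is 595·95595.

59595595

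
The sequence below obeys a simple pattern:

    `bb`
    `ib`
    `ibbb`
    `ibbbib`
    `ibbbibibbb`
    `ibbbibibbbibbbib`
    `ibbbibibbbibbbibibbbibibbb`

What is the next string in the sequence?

ibbbibibbbibbbibibbbibibbbibbbibibbbibbbib

From term 3 onward, concatenate the last term with the second-to-last: ib·bb = ibbb, ibbb·ib = ibbbib, …
Continuing: ibbbibibbbibbbibibbbibibbb · ibbbibibbbibbbib gives term 8.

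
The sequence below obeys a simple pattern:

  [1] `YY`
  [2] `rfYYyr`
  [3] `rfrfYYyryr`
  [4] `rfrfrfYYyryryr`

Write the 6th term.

rfrfrfrfrfYYyryryryryr

Every step adds rf to the front and yr to the end of the previous string.
From rfrfrfYYyryryr, 2 further steps: rfrfrfYYyryryr → rfrfrfrfYYyryryryr → (answer).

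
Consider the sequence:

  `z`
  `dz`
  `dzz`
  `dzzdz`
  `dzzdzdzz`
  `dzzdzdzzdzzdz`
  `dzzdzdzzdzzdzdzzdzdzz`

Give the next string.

This is a Fibonacci-style word recurrence s(k) = s(k−1)·s(k−2): e.g. dz·z = dzz.
The next term joins dzzdzdzzdzzdzdzzdzdzz and dzzdzdzzdzzdz.

dzzdzdzzdzzdzdzzdzdzzdzzdzdzzdzzdz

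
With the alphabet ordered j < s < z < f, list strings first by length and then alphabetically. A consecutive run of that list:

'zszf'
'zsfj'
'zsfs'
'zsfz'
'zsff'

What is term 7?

zzjs

Continuing the enumeration 2 steps past zsff: zsff → zzjj → (answer).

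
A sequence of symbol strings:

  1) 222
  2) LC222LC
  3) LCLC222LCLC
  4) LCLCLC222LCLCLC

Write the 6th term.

LCLCLCLCLC222LCLCLCLCLC

s(k+1) = LC·s(k)·LC, so each term gains LC as a prefix and LC as a suffix.
From LCLCLC222LCLCLC, 2 further steps: LCLCLC222LCLCLC → LCLCLCLC222LCLCLCLC → (answer).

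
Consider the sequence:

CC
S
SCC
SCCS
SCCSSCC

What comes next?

SCCSSCCSCCS

Each term (from the third on) is the previous term followed by the one before it: term 3 = S·CC = SCC.
Continuing: SCCSSCC · SCCS gives term 6.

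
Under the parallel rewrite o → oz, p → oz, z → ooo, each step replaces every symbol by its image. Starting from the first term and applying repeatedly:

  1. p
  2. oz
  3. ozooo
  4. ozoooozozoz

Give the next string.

ozoooozozozozoooozoooozooo

Apply φ to ozoooozozoz symbol by symbol: o→oz, z→ooo, o→oz, o→oz, o→oz, o→oz, z→ooo, o→oz, z→ooo, o→oz, z→ooo; joined: oz ooo oz oz oz oz ooo oz ooo oz ooo.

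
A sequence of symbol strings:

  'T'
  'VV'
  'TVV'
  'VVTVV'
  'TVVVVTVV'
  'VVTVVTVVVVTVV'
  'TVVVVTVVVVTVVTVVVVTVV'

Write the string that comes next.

VVTVVTVVVVTVVTVVVVTVVVVTVVTVVVVTVV

From term 3 onward, concatenate the second-to-last term with the last: T·VV = TVV, VV·TVV = VVTVV, …
So term 8 is VVTVVTVVVVTVV·TVVVVTVVVVTVVTVVVVTVV.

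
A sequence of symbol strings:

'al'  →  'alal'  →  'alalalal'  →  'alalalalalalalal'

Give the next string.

Every step duplicates the string.
One more doubling of alalalalalalalal gives the answer.

alalalalalalalalalalalalalalalal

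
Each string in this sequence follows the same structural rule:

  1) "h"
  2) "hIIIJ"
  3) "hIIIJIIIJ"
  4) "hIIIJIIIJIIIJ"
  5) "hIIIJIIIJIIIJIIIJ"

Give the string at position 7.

hIIIJIIIJIIIJIIIJIIIJIIIJ

Every step adds IIIJ to the end: s(k+1) = s(k)·IIIJ.
From hIIIJIIIJIIIJIIIJ, 2 further steps: hIIIJIIIJIIIJIIIJ → hIIIJIIIJIIIJIIIJIIIJ → (answer).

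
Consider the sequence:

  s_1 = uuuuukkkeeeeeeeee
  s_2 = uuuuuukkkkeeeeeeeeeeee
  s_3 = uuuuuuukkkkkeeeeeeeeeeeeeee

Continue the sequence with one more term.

uuuuuuuukkkkkkeeeeeeeeeeeeeeeeee

Each string has the form u^{n+2} k^{n} e^{3n}, where the shown terms are n = 3, 4, 5.
At n = 6 the blocks have lengths 8, 6, 18.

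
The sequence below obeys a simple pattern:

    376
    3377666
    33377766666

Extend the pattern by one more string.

333377776666666

Reading off run lengths: 3 runs 1, 2, 3; 7 runs 1, 2, 3; 6 runs 1, 3, 5 — each is linear in n (n = 1, 2, …).
At n = 4 the blocks have lengths 4, 4, 7.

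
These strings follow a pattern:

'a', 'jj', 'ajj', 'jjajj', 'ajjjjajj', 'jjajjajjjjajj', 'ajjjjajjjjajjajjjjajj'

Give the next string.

jjajjajjjjajjajjjjajjjjajjajjjjajj

This is a Fibonacci-style word recurrence s(k) = s(k−2)·s(k−1): e.g. a·jj = ajj.
The next term joins jjajjajjjjajj and ajjjjajjjjajjajjjjajj.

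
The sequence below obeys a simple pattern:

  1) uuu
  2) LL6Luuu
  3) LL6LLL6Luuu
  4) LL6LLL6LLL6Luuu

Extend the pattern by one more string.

The strings grow by a fixed prefix LL6L each time.
So the next term is LL6L·LL6LLL6LLL6Luuu.

LL6LLL6LLL6LLL6Luuu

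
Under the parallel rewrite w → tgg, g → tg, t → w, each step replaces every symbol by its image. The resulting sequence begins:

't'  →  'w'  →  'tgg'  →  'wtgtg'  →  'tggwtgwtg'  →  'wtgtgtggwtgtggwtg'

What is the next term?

φ(wtgtgtggwtgtggwtg) expands symbol-by-symbol to tgg w tg w tg w tg tg tgg w tg w tg tg tgg w tg; joining the 17 pieces gives the next term.

tggwtgwtgwtgtgtggwtgwtgtgtggwtg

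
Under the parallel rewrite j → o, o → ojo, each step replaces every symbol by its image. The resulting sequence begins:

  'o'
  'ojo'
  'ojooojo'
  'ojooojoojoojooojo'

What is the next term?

Applying the rule to each of the 17 symbols of ojooojoojoojooojo gives the pieces ojo o ojo ojo ojo o ojo ojo o ojo ojo o ojo ojo ojo o ojo, which concatenate to the answer.

ojooojoojoojooojoojooojoojooojoojoojooojo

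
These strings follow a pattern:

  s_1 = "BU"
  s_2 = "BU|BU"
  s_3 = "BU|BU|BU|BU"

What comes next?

Each string is two copies of the previous one joined by '|'.
One more doubling of BU|BU|BU|BU gives the answer.

BU|BU|BU|BU|BU|BU|BU|BU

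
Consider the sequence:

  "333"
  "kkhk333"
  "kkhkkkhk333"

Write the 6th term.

The strings grow by a fixed prefix kkhk each time.
From kkhkkkhk333, 3 further steps: kkhkkkhk333 → kkhkkkhkkkhk333 → kkhkkkhkkkhkkkhk333 → (answer).

kkhkkkhkkkhkkkhkkkhk333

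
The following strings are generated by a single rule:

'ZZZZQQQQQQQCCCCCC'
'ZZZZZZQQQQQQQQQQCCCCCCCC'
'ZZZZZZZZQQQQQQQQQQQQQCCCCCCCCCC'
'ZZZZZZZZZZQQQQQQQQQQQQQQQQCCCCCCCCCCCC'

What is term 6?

ZZZZZZZZZZZZZZQQQQQQQQQQQQQQQQQQQQQQCCCCCCCCCCCCCCCC

Term n consists of 2n Z's, followed by 3n+1 Q's, followed by 2n+2 C's, where the shown terms are n = 2, 3, 4, 5.
For term 6, n = 7, so the run lengths are 14, 22, 16.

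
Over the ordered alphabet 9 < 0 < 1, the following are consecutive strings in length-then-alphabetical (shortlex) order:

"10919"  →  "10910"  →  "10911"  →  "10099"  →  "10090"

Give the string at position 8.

Continuing the enumeration 3 steps past 10090: 10090 → 10091 → 10009 → (answer).

10000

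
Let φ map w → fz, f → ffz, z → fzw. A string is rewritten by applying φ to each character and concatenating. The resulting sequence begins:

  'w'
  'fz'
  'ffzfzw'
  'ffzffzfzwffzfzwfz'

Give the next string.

φ(ffzffzfzwffzfzwfz) expands symbol-by-symbol to ffz ffz fzw ffz ffz fzw ffz fzw fz ffz ffz fzw ffz fzw fz ffz fzw; joining the 17 pieces gives the next term.

ffzffzfzwffzffzfzwffzfzwfzffzffzfzwffzfzwfzffzfzw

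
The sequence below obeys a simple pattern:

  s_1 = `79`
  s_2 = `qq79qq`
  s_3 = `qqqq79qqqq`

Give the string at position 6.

qqqqqqqqqq79qqqqqqqqqq

Each term wraps the previous one in qq on the left and qq on the right.
From qqqq79qqqq, 3 further steps: qqqq79qqqq → qqqqqq79qqqqqq → qqqqqqqq79qqqqqqqq → (answer).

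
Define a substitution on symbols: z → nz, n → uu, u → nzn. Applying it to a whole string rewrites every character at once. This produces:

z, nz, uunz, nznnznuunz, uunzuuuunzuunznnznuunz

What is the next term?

nznnznuunznznnznnznnznuunznznnznuunzuuuunzuunznnznuunz

φ(uunzuuuunzuunznnznuunz) expands symbol-by-symbol to nzn nzn uu nz nzn nzn nzn nzn uu nz nzn nzn uu nz uu uu nz uu nzn nzn uu nz; joining the 22 pieces gives the next term.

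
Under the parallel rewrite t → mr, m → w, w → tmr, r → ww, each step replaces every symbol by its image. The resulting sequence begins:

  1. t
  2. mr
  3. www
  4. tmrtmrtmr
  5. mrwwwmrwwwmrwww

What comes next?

Applying the rule to each of the 15 symbols of mrwwwmrwwwmrwww gives the pieces w ww tmr tmr tmr w ww tmr tmr tmr w ww tmr tmr tmr, which concatenate to the answer.

wwwtmrtmrtmrwwwtmrtmrtmrwwwtmrtmrtmr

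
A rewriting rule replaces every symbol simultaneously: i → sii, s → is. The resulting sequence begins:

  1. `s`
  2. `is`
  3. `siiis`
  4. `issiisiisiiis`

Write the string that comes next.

Rewriting the 13 symbols of issiisiisiiis one by one yields sii is is sii sii is sii sii is sii sii sii is; concatenated:

siiisissiisiiissiisiiissiisiisiiis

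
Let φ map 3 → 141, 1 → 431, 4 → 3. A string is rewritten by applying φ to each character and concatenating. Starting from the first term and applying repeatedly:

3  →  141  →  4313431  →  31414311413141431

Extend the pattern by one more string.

14143134313141431431343114143134313141431

Replace each of the 17 characters of 31414311413141431 in place — 141 431 3 431 3 141 431 431 3 431 141 431 3 431 3 141 431 — and concatenate.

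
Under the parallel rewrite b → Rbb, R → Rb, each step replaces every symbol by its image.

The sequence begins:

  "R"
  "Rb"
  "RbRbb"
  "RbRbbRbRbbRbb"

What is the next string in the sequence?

RbRbbRbRbbRbbRbRbbRbRbbRbbRbRbbRbb

Replace each of the 13 characters of RbRbbRbRbbRbb in place — Rb Rbb Rb Rbb Rbb Rb Rbb Rb Rbb Rbb Rb Rbb Rbb — and concatenate.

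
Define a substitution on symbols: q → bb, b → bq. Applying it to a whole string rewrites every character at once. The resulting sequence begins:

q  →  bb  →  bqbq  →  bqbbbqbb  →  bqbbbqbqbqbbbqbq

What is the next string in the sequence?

bqbbbqbqbqbbbqbbbqbbbqbqbqbbbqbb

φ(bqbbbqbqbqbbbqbq) expands symbol-by-symbol to bq bb bq bq bq bb bq bb bq bb bq bq bq bb bq bb; joining the 16 pieces gives the next term.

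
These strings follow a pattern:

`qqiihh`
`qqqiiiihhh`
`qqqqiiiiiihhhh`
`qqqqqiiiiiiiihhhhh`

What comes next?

Term n consists of n+1 q's, followed by 2n i's, followed by n+1 h's (n = 1, 2, …).
At n = 5 the blocks have lengths 6, 10, 6.

qqqqqqiiiiiiiiiihhhhhh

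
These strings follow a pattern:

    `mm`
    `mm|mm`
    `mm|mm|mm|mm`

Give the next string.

Each string is two copies of the previous one joined by '|'.
One more doubling of mm|mm|mm|mm gives the answer.

mm|mm|mm|mm|mm|mm|mm|mm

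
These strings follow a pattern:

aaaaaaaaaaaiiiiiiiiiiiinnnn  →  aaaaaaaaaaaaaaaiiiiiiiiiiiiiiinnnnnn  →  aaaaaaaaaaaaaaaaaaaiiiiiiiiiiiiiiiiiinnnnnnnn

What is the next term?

Term n consists of 4n-1 a's, followed by 3n+3 i's, followed by 2n-2 n's, where the shown terms are n = 3, 4, 5.
Setting n = 6 gives 23, 21, 10 characters in each block.

aaaaaaaaaaaaaaaaaaaaaaaiiiiiiiiiiiiiiiiiiiiinnnnnnnnnn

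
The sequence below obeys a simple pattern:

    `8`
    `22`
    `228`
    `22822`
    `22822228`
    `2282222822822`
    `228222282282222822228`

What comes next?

From term 3 onward, concatenate the last term with the second-to-last: 22·8 = 228, 228·22 = 22822, …
So term 8 is 228222282282222822228·2282222822822.

2282222822822228222282282222822822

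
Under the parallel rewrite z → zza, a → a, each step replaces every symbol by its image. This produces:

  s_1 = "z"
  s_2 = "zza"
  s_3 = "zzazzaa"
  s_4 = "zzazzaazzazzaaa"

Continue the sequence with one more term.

Applying the rule to each of the 15 symbols of zzazzaazzazzaaa gives the pieces zza zza a zza zza a a zza zza a zza zza a a a, which concatenate to the answer.

zzazzaazzazzaaazzazzaazzazzaaaa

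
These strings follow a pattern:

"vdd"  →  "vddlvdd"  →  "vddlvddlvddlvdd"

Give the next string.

vddlvddlvddlvddlvddlvddlvddlvdd

s(k+1) = s(k)·l·s(k) — each term doubles the last with 'l' between the halves.
One more doubling of vddlvddlvddlvdd gives the answer.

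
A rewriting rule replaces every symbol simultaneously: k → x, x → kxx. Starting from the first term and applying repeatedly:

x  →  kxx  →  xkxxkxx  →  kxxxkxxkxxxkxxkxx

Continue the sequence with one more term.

Applying the rule to each of the 17 symbols of kxxxkxxkxxxkxxkxx gives the pieces x kxx kxx kxx x kxx kxx x kxx kxx kxx x kxx kxx x kxx kxx, which concatenate to the answer.

xkxxkxxkxxxkxxkxxxkxxkxxkxxxkxxkxxxkxxkxx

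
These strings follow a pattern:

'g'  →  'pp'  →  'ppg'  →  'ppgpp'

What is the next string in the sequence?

From term 3 onward, concatenate the last term with the second-to-last: pp·g = ppg, ppg·pp = ppgpp, …
The next term joins ppgpp and ppg.

ppgppppg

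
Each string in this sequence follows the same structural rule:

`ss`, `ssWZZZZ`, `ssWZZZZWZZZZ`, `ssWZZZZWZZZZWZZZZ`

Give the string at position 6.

Each term is the previous one with WZZZZ appended.
From ssWZZZZWZZZZWZZZZ, 2 further steps: ssWZZZZWZZZZWZZZZ → ssWZZZZWZZZZWZZZZWZZZZ → (answer).

ssWZZZZWZZZZWZZZZWZZZZWZZZZ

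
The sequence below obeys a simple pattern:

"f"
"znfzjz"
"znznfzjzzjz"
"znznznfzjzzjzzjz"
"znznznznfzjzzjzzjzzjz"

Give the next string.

Every step adds zn to the front and zjz to the end of the previous string.
Applying this once more to znznznznfzjzzjzzjzzjz:

znznznznznfzjzzjzzjzzjzzjz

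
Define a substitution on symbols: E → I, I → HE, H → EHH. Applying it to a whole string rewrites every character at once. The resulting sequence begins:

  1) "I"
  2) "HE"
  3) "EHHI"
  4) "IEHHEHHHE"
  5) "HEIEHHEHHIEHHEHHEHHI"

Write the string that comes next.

Rewriting the 20 symbols of HEIEHHEHHIEHHEHHEHHI one by one yields EHH I HE I EHH EHH I EHH EHH HE I EHH EHH I EHH EHH I EHH EHH HE; concatenated:

EHHIHEIEHHEHHIEHHEHHHEIEHHEHHIEHHEHHIEHHEHHHE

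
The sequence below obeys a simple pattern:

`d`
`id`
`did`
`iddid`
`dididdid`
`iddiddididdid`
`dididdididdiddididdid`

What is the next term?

iddiddididdiddididdididdiddididdid

This is a Fibonacci-style word recurrence s(k) = s(k−2)·s(k−1): e.g. d·id = did.
Continuing: iddiddididdid · dididdididdiddididdid gives term 8.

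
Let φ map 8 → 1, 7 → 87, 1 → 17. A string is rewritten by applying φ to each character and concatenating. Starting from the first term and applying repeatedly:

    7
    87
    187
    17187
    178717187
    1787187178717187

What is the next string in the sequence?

Rewriting the 16 symbols of 1787187178717187 one by one yields 17 87 1 87 17 1 87 17 87 1 87 17 87 17 1 87; concatenated:

1787187171871787187178717187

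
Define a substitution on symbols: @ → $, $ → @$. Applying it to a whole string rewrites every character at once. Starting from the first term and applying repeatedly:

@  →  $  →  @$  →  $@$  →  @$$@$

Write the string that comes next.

Apply φ to @$$@$ symbol by symbol: @→$, $→@$, $→@$, @→$, $→@$; joined: $ @$ @$ $ @$.

$@$@$$@$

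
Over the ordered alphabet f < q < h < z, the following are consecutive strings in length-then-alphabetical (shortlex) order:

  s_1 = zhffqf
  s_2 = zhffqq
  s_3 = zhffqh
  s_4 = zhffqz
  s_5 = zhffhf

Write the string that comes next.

Treat zhffhf as a base-4 numeral over the given alphabet and add one, carrying through any trailing z's.

zhffhq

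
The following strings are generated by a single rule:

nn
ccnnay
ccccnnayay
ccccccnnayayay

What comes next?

Each term wraps the previous one in cc on the left and ay on the right.
Applying this once more to ccccccnnayayay:

ccccccccnnayayayay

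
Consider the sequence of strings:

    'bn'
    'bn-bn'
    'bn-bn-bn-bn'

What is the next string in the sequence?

Each string is two copies of the previous one joined by '-'.
One more doubling of bn-bn-bn-bn gives the answer.

bn-bn-bn-bn-bn-bn-bn-bn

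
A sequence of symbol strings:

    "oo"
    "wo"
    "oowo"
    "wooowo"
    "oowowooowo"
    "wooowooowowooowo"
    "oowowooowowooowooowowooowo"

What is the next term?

wooowooowowooowooowowooowowooowooowowooowo

Each term (from the third on) is the two preceding terms concatenated in order: term 3 = oo·wo = oowo.
So term 8 is wooowooowowooowo·oowowooowowooowooowowooowo.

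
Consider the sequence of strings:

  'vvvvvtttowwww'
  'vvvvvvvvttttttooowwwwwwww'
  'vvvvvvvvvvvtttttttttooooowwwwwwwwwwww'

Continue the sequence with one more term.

vvvvvvvvvvvvvvttttttttttttooooooowwwwwwwwwwwwwwww

Reading off run lengths: v runs 5, 8, 11; t runs 3, 6, 9; o runs 1, 3, 5; w runs 4, 8, 12 — each is linear in n (n = 1, 2, …).
At n = 4 the blocks have lengths 14, 12, 7, 16.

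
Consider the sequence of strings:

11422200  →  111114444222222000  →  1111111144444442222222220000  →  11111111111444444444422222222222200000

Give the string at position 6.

Term n consists of 3n-1 1's, followed by 3n-2 4's, followed by 3n 2's, followed by n+1 0's (n = 1, 2, …).
At n = 6 the blocks have lengths 17, 16, 18, 7.

1111111111111111144444444444444442222222222222222220000000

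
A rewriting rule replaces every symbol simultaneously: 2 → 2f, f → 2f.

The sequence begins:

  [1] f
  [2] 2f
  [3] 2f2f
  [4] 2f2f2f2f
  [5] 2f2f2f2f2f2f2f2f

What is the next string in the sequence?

Replace each of the 16 characters of 2f2f2f2f2f2f2f2f in place — 2f 2f 2f 2f 2f 2f 2f 2f 2f 2f 2f 2f 2f 2f 2f 2f — and concatenate.

2f2f2f2f2f2f2f2f2f2f2f2f2f2f2f2f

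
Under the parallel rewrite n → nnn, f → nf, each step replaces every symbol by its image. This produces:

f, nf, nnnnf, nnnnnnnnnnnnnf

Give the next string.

φ(nnnnnnnnnnnnnf) expands symbol-by-symbol to nnn nnn nnn nnn nnn nnn nnn nnn nnn nnn nnn nnn nnn nf; joining the 14 pieces gives the next term.

nnnnnnnnnnnnnnnnnnnnnnnnnnnnnnnnnnnnnnnnf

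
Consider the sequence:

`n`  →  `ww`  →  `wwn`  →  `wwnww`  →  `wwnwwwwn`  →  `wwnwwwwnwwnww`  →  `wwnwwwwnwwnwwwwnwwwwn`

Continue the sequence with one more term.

This is a Fibonacci-style word recurrence s(k) = s(k−1)·s(k−2): e.g. ww·n = wwn.
The next term joins wwnwwwwnwwnwwwwnwwwwn and wwnwwwwnwwnww.

wwnwwwwnwwnwwwwnwwwwnwwnwwwwnwwnww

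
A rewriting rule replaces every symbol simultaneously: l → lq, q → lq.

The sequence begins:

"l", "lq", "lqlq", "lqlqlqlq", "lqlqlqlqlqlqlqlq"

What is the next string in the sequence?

lqlqlqlqlqlqlqlqlqlqlqlqlqlqlqlq

φ(lqlqlqlqlqlqlqlq) expands symbol-by-symbol to lq lq lq lq lq lq lq lq lq lq lq lq lq lq lq lq; joining the 16 pieces gives the next term.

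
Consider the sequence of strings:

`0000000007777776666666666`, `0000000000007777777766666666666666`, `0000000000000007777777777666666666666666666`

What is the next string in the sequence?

Reading off run lengths: 0 runs 9, 12, 15; 7 runs 6, 8, 10; 6 runs 10, 14, 18 — each is linear in n, where the shown terms are n = 3, 4, 5.
Setting n = 6 gives 18, 12, 22 characters in each block.

0000000000000000007777777777776666666666666666666666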